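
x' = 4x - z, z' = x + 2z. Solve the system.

x(t) = -K_1e^(3t) - K_2te^(3t) + K_2e^(3t), z(t) = -K_1e^(3t) - K_2te^(3t) + 2K_2e^(3t)

Coefficient matrix A = [[4, -1], [1, 2]].
Characteristic polynomial det(A - λI) = λ^2 - 6λ + 9 = 0.
Single eigenvalue λ = 3 with algebraic multiplicity 2.
Eigenvector v = (-1,-1); generalized eigenvector w with (A-λI)w=v is (1,2).
General solution: e^(3t)[K_1·v + K_2·(t·v + w)].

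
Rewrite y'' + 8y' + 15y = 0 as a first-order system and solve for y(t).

y(t) = C_1e^(-3t) + C_2e^(-5t)

Let x_1 = y, x_2 = y'. Then x_1' = x_2 and x_2' = -15x_1 - 8x_2.
A = [[0,1],[-15,-8]]; det(A-λI) = λ^2 + 8λ + 15.
Eigenvalues λ = -3, -5 with eigenvectors (1,-3), (1,-5).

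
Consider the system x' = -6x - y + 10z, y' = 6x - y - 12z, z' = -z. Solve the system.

Coefficient matrix A = [[-6, -1, 10], [6, -1, -12], [0, 0, -1]].
det(A - λI) = 0 gives eigenvalues λ = -3, -4, -1.
For λ=-3: eigenvector (-1,3,0).
For λ=-4: eigenvector (1,-2,0).
For λ=-1: eigenvector (2,0,1).
General solution: K_1e^(-3t)(-1,3,0) + K_2e^(-4t)(1,-2,0) + K_3e^(-t)(2,0,1).

x(t) = -K_1e^(-3t) + K_2e^(-4t) + 2K_3e^(-t), y(t) = 3K_1e^(-3t) - 2K_2e^(-4t), z(t) = K_3e^(-t)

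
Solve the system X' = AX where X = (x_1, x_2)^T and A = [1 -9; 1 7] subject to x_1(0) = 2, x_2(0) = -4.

Coefficient matrix A = [[1, -9], [1, 7]].
Characteristic polynomial det(A - λI) = λ^2 - 8λ + 16 = 0.
Single eigenvalue λ = 4 with algebraic multiplicity 2.
Eigenvector v = (-3,1); generalized eigenvector w with (A-λI)w=v is (1,0).
General solution: e^(4t)[C_1·v + C_2·(t·v + w)].
Applying x_1(0)=2, x_2(0)=-4 gives C_1=-4, C_2=-10.

x_1(t) = 30te^(4t) + 2e^(4t), x_2(t) = -10te^(4t) - 4e^(4t)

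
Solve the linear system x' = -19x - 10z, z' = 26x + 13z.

Coefficient matrix A = [[-19, -10], [26, 13]].
Characteristic polynomial det(A - λI) = λ^2 + 6λ + 13 = 0.
Eigenvalues λ = -3 ± 2i (complex conjugate pair).
For λ=-3+2i: an eigenvector is (2,-3) - i(-1,2) = (2 + i, -3 - 2i).
A real fundamental pair from Re and Im of e^((-3+2i)t)v: X_1 = e^(-3t)(cos(2t)·(2,-3) + sin(2t)·(-1,2)), X_2 = e^(-3t)(sin(2t)·(2,-3) - cos(2t)·(-1,2)).
General solution: K_1X_1 + K_2X_2.

x(t) = -K_1e^(-3t)sin(2t) + 2K_1e^(-3t)cos(2t) + 2K_2e^(-3t)sin(2t) + K_2e^(-3t)cos(2t), z(t) = 2K_1e^(-3t)sin(2t) - 3K_1e^(-3t)cos(2t) - 3K_2e^(-3t)sin(2t) - 2K_2e^(-3t)cos(2t)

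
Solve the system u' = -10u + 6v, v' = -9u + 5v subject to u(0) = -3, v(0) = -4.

u(t) = -2e^(-t) - e^(-4t), v(t) = -3e^(-t) - e^(-4t)

Coefficient matrix A = [[-10, 6], [-9, 5]].
Characteristic polynomial det(A - λI) = λ^2 + 5λ + 4 = 0.
Eigenvalues λ = -1, -4.
For λ=-1: (A-λI) row 1 is [-9, 6], so an eigenvector is (-2, -3).
For λ=-4: (A-λI) row 1 is [-6, 6], so an eigenvector is (1, 1).
General solution: c_1e^(-t)(-2,-3) + c_2e^(-4t)(1,1).
Applying u(0)=-3, v(0)=-4 gives c_1=1, c_2=-1.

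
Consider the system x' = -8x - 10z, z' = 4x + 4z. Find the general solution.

x(t) = -2C_1e^(-2t)sin(2t) - C_1e^(-2t)cos(2t) - C_2e^(-2t)sin(2t) + 2C_2e^(-2t)cos(2t), z(t) = C_1e^(-2t)sin(2t) + C_1e^(-2t)cos(2t) + C_2e^(-2t)sin(2t) - C_2e^(-2t)cos(2t)

Coefficient matrix A = [[-8, -10], [4, 4]].
Characteristic polynomial det(A - λI) = λ^2 + 4λ + 8 = 0.
Eigenvalues λ = -2 ± 2i (complex conjugate pair).
For λ=-2+2i: an eigenvector is (-1,1) - i(-2,1) = (-1 + 2i, 1 - i).
A real fundamental pair from Re and Im of e^((-2+2i)t)v: X_1 = e^(-2t)(cos(2t)·(-1,1) + sin(2t)·(-2,1)), X_2 = e^(-2t)(sin(2t)·(-1,1) - cos(2t)·(-2,1)).
General solution: C_1X_1 + C_2X_2.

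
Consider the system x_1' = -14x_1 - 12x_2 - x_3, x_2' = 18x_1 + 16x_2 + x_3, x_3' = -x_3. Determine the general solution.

Coefficient matrix A = [[-14, -12, -1], [18, 16, 1], [0, 0, -1]].
det(A - λI) = 0 gives eigenvalues λ = -1, 4, -2.
For λ=-1: eigenvector (-1,1,1).
For λ=4: eigenvector (-2,3,0).
For λ=-2: eigenvector (1,-1,0).
General solution: c_1e^(-t)(-1,1,1) + c_2e^(4t)(-2,3,0) + c_3e^(-2t)(1,-1,0).

x_1(t) = -c_1e^(-t) - 2c_2e^(4t) + c_3e^(-2t), x_2(t) = c_1e^(-t) + 3c_2e^(4t) - c_3e^(-2t), x_3(t) = c_1e^(-t)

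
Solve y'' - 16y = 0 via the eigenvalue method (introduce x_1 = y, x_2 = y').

y(t) = K_1e^(-4t) + K_2e^(4t)

Let x_1 = y, x_2 = y'. Then x_1' = x_2 and x_2' = 16x_1.
A = [[0,1],[16,0]]; det(A-λI) = λ^2 - 16.
Eigenvalues λ = -4, 4 with eigenvectors (1,-4), (1,4).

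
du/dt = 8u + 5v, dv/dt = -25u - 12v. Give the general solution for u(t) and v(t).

u(t) = C_1e^(-2t)sin(5t) - C_2e^(-2t)cos(5t), v(t) = -2C_1e^(-2t)sin(5t) + C_1e^(-2t)cos(5t) + C_2e^(-2t)sin(5t) + 2C_2e^(-2t)cos(5t)

Coefficient matrix A = [[8, 5], [-25, -12]].
Characteristic polynomial det(A - λI) = λ^2 + 4λ + 29 = 0.
Eigenvalues λ = -2 ± 5i (complex conjugate pair).
For λ=-2+5i: an eigenvector is (0,1) - i(1,-2) = (0 - i, 1 + 2i).
A real fundamental pair from Re and Im of e^((-2+5i)t)v: X_1 = e^(-2t)(cos(5t)·(0,1) + sin(5t)·(1,-2)), X_2 = e^(-2t)(sin(5t)·(0,1) - cos(5t)·(1,-2)).
General solution: C_1X_1 + C_2X_2.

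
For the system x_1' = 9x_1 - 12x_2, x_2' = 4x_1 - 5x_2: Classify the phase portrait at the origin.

unstable node

A = [[9,-12],[4,-5]]; det(A-λI) = λ^2 - 4λ + 3.
λ = 3, 1: both positive.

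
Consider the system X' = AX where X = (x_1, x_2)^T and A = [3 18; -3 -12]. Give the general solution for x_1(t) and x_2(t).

x_1(t) = -3C_1e^(-3t) + 2C_2e^(-6t), x_2(t) = C_1e^(-3t) - C_2e^(-6t)

Coefficient matrix A = [[3, 18], [-3, -12]].
Characteristic polynomial det(A - λI) = λ^2 + 9λ + 18 = 0.
Eigenvalues λ = -3, -6.
For λ=-3: (A-λI) row 1 is [6, 18], so an eigenvector is (-3, 1).
For λ=-6: (A-λI) row 1 is [9, 18], so an eigenvector is (2, -1).
General solution: C_1e^(-3t)(-3,1) + C_2e^(-6t)(2,-1).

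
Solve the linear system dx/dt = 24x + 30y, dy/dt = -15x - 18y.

Coefficient matrix A = [[24, 30], [-15, -18]].
Characteristic polynomial det(A - λI) = λ^2 - 6λ + 18 = 0.
Eigenvalues λ = 3 ± 3i (complex conjugate pair).
For λ=3+3i: an eigenvector is (3,-2) - i(1,-1) = (3 - i, -2 + i).
A real fundamental pair from Re and Im of e^((3+3i)t)v: X_1 = e^(3t)(cos(3t)·(3,-2) + sin(3t)·(1,-1)), X_2 = e^(3t)(sin(3t)·(3,-2) - cos(3t)·(1,-1)).
General solution: C_1X_1 + C_2X_2.

x(t) = C_1e^(3t)sin(3t) + 3C_1e^(3t)cos(3t) + 3C_2e^(3t)sin(3t) - C_2e^(3t)cos(3t), y(t) = -C_1e^(3t)sin(3t) - 2C_1e^(3t)cos(3t) - 2C_2e^(3t)sin(3t) + C_2e^(3t)cos(3t)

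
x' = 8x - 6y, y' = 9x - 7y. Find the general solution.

Coefficient matrix A = [[8, -6], [9, -7]].
Characteristic polynomial det(A - λI) = λ^2 - λ - 2 = 0.
Eigenvalues λ = -1, 2.
For λ=-1: (A-λI) row 1 is [9, -6], so an eigenvector is (2, 3).
For λ=2: (A-λI) row 1 is [6, -6], so an eigenvector is (1, 1).
General solution: C_1e^(-t)(2,3) + C_2e^(2t)(1,1).

x(t) = 2C_1e^(-t) + C_2e^(2t), y(t) = 3C_1e^(-t) + C_2e^(2t)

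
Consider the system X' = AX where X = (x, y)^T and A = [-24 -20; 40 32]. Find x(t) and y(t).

Coefficient matrix A = [[-24, -20], [40, 32]].
Characteristic polynomial det(A - λI) = λ^2 - 8λ + 32 = 0.
Eigenvalues λ = 4 ± 4i (complex conjugate pair).
For λ=4+4i: an eigenvector is (2,-3) - i(1,-1) = (2 - i, -3 + i).
A real fundamental pair from Re and Im of e^((4+4i)t)v: X_1 = e^(4t)(cos(4t)·(2,-3) + sin(4t)·(1,-1)), X_2 = e^(4t)(sin(4t)·(2,-3) - cos(4t)·(1,-1)).
General solution: C_1X_1 + C_2X_2.

x(t) = C_1e^(4t)sin(4t) + 2C_1e^(4t)cos(4t) + 2C_2e^(4t)sin(4t) - C_2e^(4t)cos(4t), y(t) = -C_1e^(4t)sin(4t) - 3C_1e^(4t)cos(4t) - 3C_2e^(4t)sin(4t) + C_2e^(4t)cos(4t)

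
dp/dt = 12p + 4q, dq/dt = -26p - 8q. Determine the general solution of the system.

p(t) = -C_1e^(2t)sin(2t) - C_1e^(2t)cos(2t) - C_2e^(2t)sin(2t) + C_2e^(2t)cos(2t), q(t) = 3C_1e^(2t)sin(2t) + 2C_1e^(2t)cos(2t) + 2C_2e^(2t)sin(2t) - 3C_2e^(2t)cos(2t)

Coefficient matrix A = [[12, 4], [-26, -8]].
Characteristic polynomial det(A - λI) = λ^2 - 4λ + 8 = 0.
Eigenvalues λ = 2 ± 2i (complex conjugate pair).
For λ=2+2i: an eigenvector is (-1,2) - i(-1,3) = (-1 + i, 2 - 3i).
A real fundamental pair from Re and Im of e^((2+2i)t)v: X_1 = e^(2t)(cos(2t)·(-1,2) + sin(2t)·(-1,3)), X_2 = e^(2t)(sin(2t)·(-1,2) - cos(2t)·(-1,3)).
General solution: C_1X_1 + C_2X_2.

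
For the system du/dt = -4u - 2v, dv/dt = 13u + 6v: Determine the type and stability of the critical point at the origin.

A = [[-4,-2],[13,6]]; det(A-λI) = λ^2 - 2λ + 2.
λ = 1 ± i: positive real part.

unstable spiral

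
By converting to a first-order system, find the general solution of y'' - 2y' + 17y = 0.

y(t) = K_1e^(t)cos(4t) + K_2e^(t)sin(4t)

Let x_1 = y, x_2 = y'. Then x_1' = x_2 and x_2' = -17x_1 + 2x_2.
A = [[0,1],[-17,2]]; det(A-λI) = λ^2 - 2λ + 17.
Eigenvalues λ = 1 ± 4i.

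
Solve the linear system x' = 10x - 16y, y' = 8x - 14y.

x(t) = -2C_1e^(2t) - C_2e^(-6t), y(t) = -C_1e^(2t) - C_2e^(-6t)

Coefficient matrix A = [[10, -16], [8, -14]].
Characteristic polynomial det(A - λI) = λ^2 + 4λ - 12 = 0.
Eigenvalues λ = 2, -6.
For λ=2: (A-λI) row 1 is [8, -16], so an eigenvector is (-2, -1).
For λ=-6: (A-λI) row 1 is [16, -16], so an eigenvector is (-1, -1).
General solution: C_1e^(2t)(-2,-1) + C_2e^(-6t)(-1,-1).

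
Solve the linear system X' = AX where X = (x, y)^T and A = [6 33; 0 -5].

Coefficient matrix A = [[6, 33], [0, -5]].
Characteristic polynomial det(A - λI) = λ^2 - λ - 30 = 0.
Eigenvalues λ = 6, -5.
For λ=6: (A-λI) row 1 is [0, 33], so an eigenvector is (1, 0).
For λ=-5: (A-λI) row 1 is [11, 33], so an eigenvector is (-3, 1).
General solution: c_1e^(6t)(1,0) + c_2e^(-5t)(-3,1).

x(t) = c_1e^(6t) - 3c_2e^(-5t), y(t) = c_2e^(-5t)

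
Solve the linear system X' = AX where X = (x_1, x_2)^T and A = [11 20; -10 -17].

Coefficient matrix A = [[11, 20], [-10, -17]].
Characteristic polynomial det(A - λI) = λ^2 + 6λ + 13 = 0.
Eigenvalues λ = -3 ± 2i (complex conjugate pair).
For λ=-3+2i: an eigenvector is (-3,2) - i(-1,1) = (-3 + i, 2 - i).
A real fundamental pair from Re and Im of e^((-3+2i)t)v: X_1 = e^(-3t)(cos(2t)·(-3,2) + sin(2t)·(-1,1)), X_2 = e^(-3t)(sin(2t)·(-3,2) - cos(2t)·(-1,1)).
General solution: K_1X_1 + K_2X_2.

x_1(t) = -K_1e^(-3t)sin(2t) - 3K_1e^(-3t)cos(2t) - 3K_2e^(-3t)sin(2t) + K_2e^(-3t)cos(2t), x_2(t) = K_1e^(-3t)sin(2t) + 2K_1e^(-3t)cos(2t) + 2K_2e^(-3t)sin(2t) - K_2e^(-3t)cos(2t)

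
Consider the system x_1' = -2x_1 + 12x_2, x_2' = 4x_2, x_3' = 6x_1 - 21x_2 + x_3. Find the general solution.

x_1(t) = K_1e^(-2t) + 2K_2e^(4t), x_2(t) = K_2e^(4t), x_3(t) = -2K_1e^(-2t) - 3K_2e^(4t) + K_3e^(t)

Coefficient matrix A = [[-2, 12, 0], [0, 4, 0], [6, -21, 1]].
det(A - λI) = 0 gives eigenvalues λ = -2, 4, 1.
For λ=-2: eigenvector (1,0,-2).
For λ=4: eigenvector (2,1,-3).
For λ=1: eigenvector (0,0,1).
General solution: K_1e^(-2t)(1,0,-2) + K_2e^(4t)(2,1,-3) + K_3e^(t)(0,0,1).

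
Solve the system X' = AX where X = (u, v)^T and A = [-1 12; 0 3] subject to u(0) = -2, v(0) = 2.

u(t) = 6e^(3t) - 8e^(-t), v(t) = 2e^(3t)

Coefficient matrix A = [[-1, 12], [0, 3]].
Characteristic polynomial det(A - λI) = λ^2 - 2λ - 3 = 0.
Eigenvalues λ = -1, 3.
For λ=-1: (A-λI) row 1 is [0, 12], so an eigenvector is (-1, 0).
For λ=3: (A-λI) row 1 is [-4, 12], so an eigenvector is (-3, -1).
General solution: c_1e^(-t)(-1,0) + c_2e^(3t)(-3,-1).
Applying u(0)=-2, v(0)=2 gives c_1=8, c_2=-2.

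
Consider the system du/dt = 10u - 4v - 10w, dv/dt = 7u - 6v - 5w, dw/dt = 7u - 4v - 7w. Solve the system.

u(t) = 2c_1e^(3t) - 2c_2e^(-2t) + c_3e^(-4t), v(t) = c_1e^(3t) - c_2e^(-2t) + c_3e^(-4t), w(t) = c_1e^(3t) - 2c_2e^(-2t) + c_3e^(-4t)

Coefficient matrix A = [[10, -4, -10], [7, -6, -5], [7, -4, -7]].
det(A - λI) = 0 gives eigenvalues λ = 3, -2, -4.
For λ=3: eigenvector (2,1,1).
For λ=-2: eigenvector (-2,-1,-2).
For λ=-4: eigenvector (1,1,1).
General solution: c_1e^(3t)(2,1,1) + c_2e^(-2t)(-2,-1,-2) + c_3e^(-4t)(1,1,1).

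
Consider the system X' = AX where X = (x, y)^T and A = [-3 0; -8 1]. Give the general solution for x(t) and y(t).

Coefficient matrix A = [[-3, 0], [-8, 1]].
Characteristic polynomial det(A - λI) = λ^2 + 2λ - 3 = 0.
Eigenvalues λ = 1, -3.
For λ=1: (A-λI) row 1 is [-4, 0], so an eigenvector is (0, -1).
For λ=-3: (A-λI) row 2 is [-8, 4], so an eigenvector is (-1, -2).
General solution: K_1e^(t)(0,-1) + K_2e^(-3t)(-1,-2).

x(t) = -K_2e^(-3t), y(t) = -K_1e^(t) - 2K_2e^(-3t)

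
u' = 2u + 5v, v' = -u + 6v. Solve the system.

u(t) = -C_1e^(4t)sin(t) - 2C_1e^(4t)cos(t) - 2C_2e^(4t)sin(t) + C_2e^(4t)cos(t), v(t) = -C_1e^(4t)cos(t) - C_2e^(4t)sin(t)

Coefficient matrix A = [[2, 5], [-1, 6]].
Characteristic polynomial det(A - λI) = λ^2 - 8λ + 17 = 0.
Eigenvalues λ = 4 ± i (complex conjugate pair).
For λ=4+i: an eigenvector is (-2,-1) - i(-1,0) = (-2 + i, -1).
A real fundamental pair from Re and Im of e^((4+i)t)v: X_1 = e^(4t)(cos(t)·(-2,-1) + sin(t)·(-1,0)), X_2 = e^(4t)(sin(t)·(-2,-1) - cos(t)·(-1,0)).
General solution: C_1X_1 + C_2X_2.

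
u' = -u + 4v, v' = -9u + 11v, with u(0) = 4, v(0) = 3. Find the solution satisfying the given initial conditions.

Coefficient matrix A = [[-1, 4], [-9, 11]].
Characteristic polynomial det(A - λI) = λ^2 - 10λ + 25 = 0.
Single eigenvalue λ = 5 with algebraic multiplicity 2.
Eigenvector v = (2,3); generalized eigenvector w with (A-λI)w=v is (-1,-1).
General solution: e^(5t)[C_1·v + C_2·(t·v + w)].
Applying u(0)=4, v(0)=3 gives C_1=-1, C_2=-6.

u(t) = -12te^(5t) + 4e^(5t), v(t) = -18te^(5t) + 3e^(5t)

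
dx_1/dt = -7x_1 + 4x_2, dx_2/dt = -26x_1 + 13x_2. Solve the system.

x_1(t) = C_1e^(3t)sin(2t) - C_1e^(3t)cos(2t) - C_2e^(3t)sin(2t) - C_2e^(3t)cos(2t), x_2(t) = 3C_1e^(3t)sin(2t) - 2C_1e^(3t)cos(2t) - 2C_2e^(3t)sin(2t) - 3C_2e^(3t)cos(2t)

Coefficient matrix A = [[-7, 4], [-26, 13]].
Characteristic polynomial det(A - λI) = λ^2 - 6λ + 13 = 0.
Eigenvalues λ = 3 ± 2i (complex conjugate pair).
For λ=3+2i: an eigenvector is (-1,-2) - i(1,3) = (-1 - i, -2 - 3i).
A real fundamental pair from Re and Im of e^((3+2i)t)v: X_1 = e^(3t)(cos(2t)·(-1,-2) + sin(2t)·(1,3)), X_2 = e^(3t)(sin(2t)·(-1,-2) - cos(2t)·(1,3)).
General solution: C_1X_1 + C_2X_2.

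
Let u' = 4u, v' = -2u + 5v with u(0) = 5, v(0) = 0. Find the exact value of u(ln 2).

80

A = [[4,0],[-2,5]]; eigenvalues λ = 5, 4.
Eigenvectors: (0,-1) for λ=5, (1,2) for λ=4.
From the initial condition, c_1 = 10, c_2 = 5.
u(ln 2) = (10)(2^5)(0) + (5)(2^4)(1) = 80.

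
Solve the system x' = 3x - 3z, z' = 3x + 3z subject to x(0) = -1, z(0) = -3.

x(t) = 3e^(3t)sin(3t) - e^(3t)cos(3t), z(t) = -e^(3t)sin(3t) - 3e^(3t)cos(3t)

Coefficient matrix A = [[3, -3], [3, 3]].
Characteristic polynomial det(A - λI) = λ^2 - 6λ + 18 = 0.
Eigenvalues λ = 3 ± 3i (complex conjugate pair).
For λ=3+3i: an eigenvector is (0,-1) - i(1,0) = (0 - i, -1).
A real fundamental pair from Re and Im of e^((3+3i)t)v: X_1 = e^(3t)(cos(3t)·(0,-1) + sin(3t)·(1,0)), X_2 = e^(3t)(sin(3t)·(0,-1) - cos(3t)·(1,0)).
General solution: K_1X_1 + K_2X_2.
Applying x(0)=-1, z(0)=-3 gives K_1=3, K_2=1.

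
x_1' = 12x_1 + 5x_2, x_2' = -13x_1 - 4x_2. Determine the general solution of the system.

Coefficient matrix A = [[12, 5], [-13, -4]].
Characteristic polynomial det(A - λI) = λ^2 - 8λ + 17 = 0.
Eigenvalues λ = 4 ± i (complex conjugate pair).
For λ=4+i: an eigenvector is (1,-2) - i(-2,3) = (1 + 2i, -2 - 3i).
A real fundamental pair from Re and Im of e^((4+i)t)v: X_1 = e^(4t)(cos(t)·(1,-2) + sin(t)·(-2,3)), X_2 = e^(4t)(sin(t)·(1,-2) - cos(t)·(-2,3)).
General solution: K_1X_1 + K_2X_2.

x_1(t) = -2K_1e^(4t)sin(t) + K_1e^(4t)cos(t) + K_2e^(4t)sin(t) + 2K_2e^(4t)cos(t), x_2(t) = 3K_1e^(4t)sin(t) - 2K_1e^(4t)cos(t) - 2K_2e^(4t)sin(t) - 3K_2e^(4t)cos(t)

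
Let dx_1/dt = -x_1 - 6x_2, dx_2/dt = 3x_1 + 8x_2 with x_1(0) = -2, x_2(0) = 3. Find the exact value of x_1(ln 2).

-120

A = [[-1,-6],[3,8]]; eigenvalues λ = 5, 2.
Eigenvectors: (1,-1) for λ=5, (-2,1) for λ=2.
From the initial condition, c_1 = -4, c_2 = -1.
x_1(ln 2) = (-4)(2^5)(1) + (-1)(2^2)(-2) = -120.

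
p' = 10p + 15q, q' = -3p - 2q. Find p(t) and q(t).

Coefficient matrix A = [[10, 15], [-3, -2]].
Characteristic polynomial det(A - λI) = λ^2 - 8λ + 25 = 0.
Eigenvalues λ = 4 ± 3i (complex conjugate pair).
For λ=4+3i: an eigenvector is (2,-1) - i(-1,0) = (2 + i, -1).
A real fundamental pair from Re and Im of e^((4+3i)t)v: X_1 = e^(4t)(cos(3t)·(2,-1) + sin(3t)·(-1,0)), X_2 = e^(4t)(sin(3t)·(2,-1) - cos(3t)·(-1,0)).
General solution: c_1X_1 + c_2X_2.

p(t) = -c_1e^(4t)sin(3t) + 2c_1e^(4t)cos(3t) + 2c_2e^(4t)sin(3t) + c_2e^(4t)cos(3t), q(t) = -c_1e^(4t)cos(3t) - c_2e^(4t)sin(3t)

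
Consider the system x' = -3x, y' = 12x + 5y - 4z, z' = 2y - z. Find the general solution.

Coefficient matrix A = [[-3, 0, 0], [12, 5, -4], [0, 2, -1]].
det(A - λI) = 0 gives eigenvalues λ = 1, 3, -3.
For λ=1: eigenvector (0,1,1).
For λ=3: eigenvector (0,2,1).
For λ=-3: eigenvector (1,-1,1).
General solution: K_1e^(t)(0,1,1) + K_2e^(3t)(0,2,1) + K_3e^(-3t)(1,-1,1).

x(t) = K_3e^(-3t), y(t) = K_1e^(t) + 2K_2e^(3t) - K_3e^(-3t), z(t) = K_1e^(t) + K_2e^(3t) + K_3e^(-3t)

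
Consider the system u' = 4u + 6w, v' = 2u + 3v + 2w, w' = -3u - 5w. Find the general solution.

Coefficient matrix A = [[4, 0, 6], [2, 3, 2], [-3, 0, -5]].
det(A - λI) = 0 gives eigenvalues λ = 1, 3, -2.
For λ=1: eigenvector (2,-1,-1).
For λ=3: eigenvector (0,1,0).
For λ=-2: eigenvector (-1,0,1).
General solution: C_1e^(t)(2,-1,-1) + C_2e^(3t)(0,1,0) + C_3e^(-2t)(-1,0,1).

u(t) = 2C_1e^(t) - C_3e^(-2t), v(t) = -C_1e^(t) + C_2e^(3t), w(t) = -C_1e^(t) + C_3e^(-2t)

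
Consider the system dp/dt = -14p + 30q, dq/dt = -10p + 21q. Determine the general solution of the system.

p(t) = 2K_1e^(t) - 3K_2e^(6t), q(t) = K_1e^(t) - 2K_2e^(6t)

Coefficient matrix A = [[-14, 30], [-10, 21]].
Characteristic polynomial det(A - λI) = λ^2 - 7λ + 6 = 0.
Eigenvalues λ = 1, 6.
For λ=1: (A-λI) row 1 is [-15, 30], so an eigenvector is (2, 1).
For λ=6: (A-λI) row 1 is [-20, 30], so an eigenvector is (-3, -2).
General solution: K_1e^(t)(2,1) + K_2e^(6t)(-3,-2).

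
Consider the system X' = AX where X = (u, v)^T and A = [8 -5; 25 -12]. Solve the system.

u(t) = -c_1e^(-2t)cos(5t) - c_2e^(-2t)sin(5t), v(t) = -c_1e^(-2t)sin(5t) - 2c_1e^(-2t)cos(5t) - 2c_2e^(-2t)sin(5t) + c_2e^(-2t)cos(5t)

Coefficient matrix A = [[8, -5], [25, -12]].
Characteristic polynomial det(A - λI) = λ^2 + 4λ + 29 = 0.
Eigenvalues λ = -2 ± 5i (complex conjugate pair).
For λ=-2+5i: an eigenvector is (-1,-2) - i(0,-1) = (-1, -2 + i).
A real fundamental pair from Re and Im of e^((-2+5i)t)v: X_1 = e^(-2t)(cos(5t)·(-1,-2) + sin(5t)·(0,-1)), X_2 = e^(-2t)(sin(5t)·(-1,-2) - cos(5t)·(0,-1)).
General solution: c_1X_1 + c_2X_2.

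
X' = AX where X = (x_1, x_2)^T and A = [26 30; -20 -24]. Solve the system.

x_1(t) = -C_1e^(-4t) - 3C_2e^(6t), x_2(t) = C_1e^(-4t) + 2C_2e^(6t)

Coefficient matrix A = [[26, 30], [-20, -24]].
Characteristic polynomial det(A - λI) = λ^2 - 2λ - 24 = 0.
Eigenvalues λ = -4, 6.
For λ=-4: (A-λI) row 1 is [30, 30], so an eigenvector is (-1, 1).
For λ=6: (A-λI) row 1 is [20, 30], so an eigenvector is (-3, 2).
General solution: C_1e^(-4t)(-1,1) + C_2e^(6t)(-3,2).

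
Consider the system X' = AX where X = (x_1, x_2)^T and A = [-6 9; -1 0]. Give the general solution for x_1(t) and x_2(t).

x_1(t) = -3K_1e^(-3t) - 3K_2te^(-3t) + K_2e^(-3t), x_2(t) = -K_1e^(-3t) - K_2te^(-3t)

Coefficient matrix A = [[-6, 9], [-1, 0]].
Characteristic polynomial det(A - λI) = λ^2 + 6λ + 9 = 0.
Single eigenvalue λ = -3 with algebraic multiplicity 2.
Eigenvector v = (-3,-1); generalized eigenvector w with (A-λI)w=v is (1,0).
General solution: e^(-3t)[K_1·v + K_2·(t·v + w)].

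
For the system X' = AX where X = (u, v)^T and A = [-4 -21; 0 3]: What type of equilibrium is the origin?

saddle

A = [[-4,-21],[0,3]]; det(A-λI) = λ^2 + λ - 12.
λ = -4, 3: opposite signs.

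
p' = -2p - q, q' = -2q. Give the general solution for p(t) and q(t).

p(t) = C_1e^(-2t) + C_2te^(-2t) - 2C_2e^(-2t), q(t) = -C_2e^(-2t)

Coefficient matrix A = [[-2, -1], [0, -2]].
Characteristic polynomial det(A - λI) = λ^2 + 4λ + 4 = 0.
Single eigenvalue λ = -2 with algebraic multiplicity 2.
Eigenvector v = (1,0); generalized eigenvector w with (A-λI)w=v is (-2,-1).
General solution: e^(-2t)[C_1·v + C_2·(t·v + w)].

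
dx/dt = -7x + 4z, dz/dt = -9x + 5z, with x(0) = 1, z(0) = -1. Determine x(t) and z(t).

Coefficient matrix A = [[-7, 4], [-9, 5]].
Characteristic polynomial det(A - λI) = λ^2 + 2λ + 1 = 0.
Single eigenvalue λ = -1 with algebraic multiplicity 2.
Eigenvector v = (2,3); generalized eigenvector w with (A-λI)w=v is (1,2).
General solution: e^(-t)[c_1·v + c_2·(t·v + w)].
Applying x(0)=1, z(0)=-1 gives c_1=3, c_2=-5.

x(t) = -10te^(-t) + e^(-t), z(t) = -15te^(-t) - e^(-t)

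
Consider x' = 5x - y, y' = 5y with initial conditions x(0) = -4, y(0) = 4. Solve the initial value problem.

Coefficient matrix A = [[5, -1], [0, 5]].
Characteristic polynomial det(A - λI) = λ^2 - 10λ + 25 = 0.
Single eigenvalue λ = 5 with algebraic multiplicity 2.
Eigenvector v = (-1,0); generalized eigenvector w with (A-λI)w=v is (-2,1).
General solution: e^(5t)[C_1·v + C_2·(t·v + w)].
Applying x(0)=-4, y(0)=4 gives C_1=-4, C_2=4.

x(t) = -4te^(5t) - 4e^(5t), y(t) = 4e^(5t)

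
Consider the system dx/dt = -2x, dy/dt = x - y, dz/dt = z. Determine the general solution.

x(t) = C_1e^(-2t), y(t) = -C_1e^(-2t) + C_3e^(-t), z(t) = C_2e^(t)

Coefficient matrix A = [[-2, 0, 0], [1, -1, 0], [0, 0, 1]].
det(A - λI) = 0 gives eigenvalues λ = -2, 1, -1.
For λ=-2: eigenvector (1,-1,0).
For λ=1: eigenvector (0,0,1).
For λ=-1: eigenvector (0,1,0).
General solution: C_1e^(-2t)(1,-1,0) + C_2e^(t)(0,0,1) + C_3e^(-t)(0,1,0).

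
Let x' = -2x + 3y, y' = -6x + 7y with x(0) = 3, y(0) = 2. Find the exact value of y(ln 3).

A = [[-2,3],[-6,7]]; eigenvalues λ = 4, 1.
Eigenvectors: (-1,-2) for λ=4, (-1,-1) for λ=1.
From the initial condition, c_1 = 1, c_2 = -4.
y(ln 3) = (1)(3^4)(-2) + (-4)(3^1)(-1) = -150.

-150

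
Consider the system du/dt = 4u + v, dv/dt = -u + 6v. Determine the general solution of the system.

u(t) = K_1e^(5t) + K_2te^(5t) - K_2e^(5t), v(t) = K_1e^(5t) + K_2te^(5t)

Coefficient matrix A = [[4, 1], [-1, 6]].
Characteristic polynomial det(A - λI) = λ^2 - 10λ + 25 = 0.
Single eigenvalue λ = 5 with algebraic multiplicity 2.
Eigenvector v = (1,1); generalized eigenvector w with (A-λI)w=v is (-1,0).
General solution: e^(5t)[K_1·v + K_2·(t·v + w)].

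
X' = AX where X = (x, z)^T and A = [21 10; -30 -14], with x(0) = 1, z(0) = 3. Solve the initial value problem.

x(t) = 10e^(6t) - 9e^(t), z(t) = -15e^(6t) + 18e^(t)

Coefficient matrix A = [[21, 10], [-30, -14]].
Characteristic polynomial det(A - λI) = λ^2 - 7λ + 6 = 0.
Eigenvalues λ = 1, 6.
For λ=1: (A-λI) row 1 is [20, 10], so an eigenvector is (-1, 2).
For λ=6: (A-λI) row 1 is [15, 10], so an eigenvector is (-2, 3).
General solution: c_1e^(t)(-1,2) + c_2e^(6t)(-2,3).
Applying x(0)=1, z(0)=3 gives c_1=9, c_2=-5.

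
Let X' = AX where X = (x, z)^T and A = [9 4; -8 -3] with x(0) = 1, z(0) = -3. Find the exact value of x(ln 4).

A = [[9,4],[-8,-3]]; eigenvalues λ = 1, 5.
Eigenvectors: (1,-2) for λ=1, (1,-1) for λ=5.
From the initial condition, c_1 = 2, c_2 = -1.
x(ln 4) = (2)(4^1)(1) + (-1)(4^5)(1) = -1016.

-1016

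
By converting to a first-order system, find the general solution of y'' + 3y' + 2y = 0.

Let x_1 = y, x_2 = y'. Then x_1' = x_2 and x_2' = -2x_1 - 3x_2.
A = [[0,1],[-2,-3]]; det(A-λI) = λ^2 + 3λ + 2.
Eigenvalues λ = -2, -1 with eigenvectors (1,-2), (1,-1).

y(t) = K_1e^(-2t) + K_2e^(-t)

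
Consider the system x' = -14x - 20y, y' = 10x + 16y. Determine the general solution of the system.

Coefficient matrix A = [[-14, -20], [10, 16]].
Characteristic polynomial det(A - λI) = λ^2 - 2λ - 24 = 0.
Eigenvalues λ = -4, 6.
For λ=-4: (A-λI) row 1 is [-10, -20], so an eigenvector is (-2, 1).
For λ=6: (A-λI) row 1 is [-20, -20], so an eigenvector is (1, -1).
General solution: C_1e^(-4t)(-2,1) + C_2e^(6t)(1,-1).

x(t) = -2C_1e^(-4t) + C_2e^(6t), y(t) = C_1e^(-4t) - C_2e^(6t)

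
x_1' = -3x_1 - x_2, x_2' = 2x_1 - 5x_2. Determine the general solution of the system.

Coefficient matrix A = [[-3, -1], [2, -5]].
Characteristic polynomial det(A - λI) = λ^2 + 8λ + 17 = 0.
Eigenvalues λ = -4 ± i (complex conjugate pair).
For λ=-4+i: an eigenvector is (0,-1) - i(1,1) = (0 - i, -1 - i).
A real fundamental pair from Re and Im of e^((-4+i)t)v: X_1 = e^(-4t)(cos(t)·(0,-1) + sin(t)·(1,1)), X_2 = e^(-4t)(sin(t)·(0,-1) - cos(t)·(1,1)).
General solution: K_1X_1 + K_2X_2.

x_1(t) = K_1e^(-4t)sin(t) - K_2e^(-4t)cos(t), x_2(t) = K_1e^(-4t)sin(t) - K_1e^(-4t)cos(t) - K_2e^(-4t)sin(t) - K_2e^(-4t)cos(t)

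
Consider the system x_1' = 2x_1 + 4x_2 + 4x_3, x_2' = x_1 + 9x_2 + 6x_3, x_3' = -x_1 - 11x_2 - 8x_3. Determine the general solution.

x_1(t) = -K_1e^(-2t) + K_3e^(2t), x_2(t) = -K_1e^(-2t) + K_2e^(3t) - K_3e^(2t), x_3(t) = 2K_1e^(-2t) - K_2e^(3t) + K_3e^(2t)

Coefficient matrix A = [[2, 4, 4], [1, 9, 6], [-1, -11, -8]].
det(A - λI) = 0 gives eigenvalues λ = -2, 3, 2.
For λ=-2: eigenvector (-1,-1,2).
For λ=3: eigenvector (0,1,-1).
For λ=2: eigenvector (1,-1,1).
General solution: K_1e^(-2t)(-1,-1,2) + K_2e^(3t)(0,1,-1) + K_3e^(2t)(1,-1,1).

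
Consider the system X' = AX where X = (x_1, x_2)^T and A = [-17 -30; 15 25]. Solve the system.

Coefficient matrix A = [[-17, -30], [15, 25]].
Characteristic polynomial det(A - λI) = λ^2 - 8λ + 25 = 0.
Eigenvalues λ = 4 ± 3i (complex conjugate pair).
For λ=4+3i: an eigenvector is (1,-1) - i(3,-2) = (1 - 3i, -1 + 2i).
A real fundamental pair from Re and Im of e^((4+3i)t)v: X_1 = e^(4t)(cos(3t)·(1,-1) + sin(3t)·(3,-2)), X_2 = e^(4t)(sin(3t)·(1,-1) - cos(3t)·(3,-2)).
General solution: C_1X_1 + C_2X_2.

x_1(t) = 3C_1e^(4t)sin(3t) + C_1e^(4t)cos(3t) + C_2e^(4t)sin(3t) - 3C_2e^(4t)cos(3t), x_2(t) = -2C_1e^(4t)sin(3t) - C_1e^(4t)cos(3t) - C_2e^(4t)sin(3t) + 2C_2e^(4t)cos(3t)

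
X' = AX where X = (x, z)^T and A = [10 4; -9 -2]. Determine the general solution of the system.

x(t) = 2c_1e^(4t) + 2c_2te^(4t) + c_2e^(4t), z(t) = -3c_1e^(4t) - 3c_2te^(4t) - c_2e^(4t)

Coefficient matrix A = [[10, 4], [-9, -2]].
Characteristic polynomial det(A - λI) = λ^2 - 8λ + 16 = 0.
Single eigenvalue λ = 4 with algebraic multiplicity 2.
Eigenvector v = (2,-3); generalized eigenvector w with (A-λI)w=v is (1,-1).
General solution: e^(4t)[c_1·v + c_2·(t·v + w)].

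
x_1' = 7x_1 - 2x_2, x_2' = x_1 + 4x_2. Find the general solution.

x_1(t) = 2C_1e^(6t) - C_2e^(5t), x_2(t) = C_1e^(6t) - C_2e^(5t)

Coefficient matrix A = [[7, -2], [1, 4]].
Characteristic polynomial det(A - λI) = λ^2 - 11λ + 30 = 0.
Eigenvalues λ = 6, 5.
For λ=6: (A-λI) row 1 is [1, -2], so an eigenvector is (2, 1).
For λ=5: (A-λI) row 1 is [2, -2], so an eigenvector is (-1, -1).
General solution: C_1e^(6t)(2,1) + C_2e^(5t)(-1,-1).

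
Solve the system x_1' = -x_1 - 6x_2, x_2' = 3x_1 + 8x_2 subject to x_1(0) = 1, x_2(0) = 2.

x_1(t) = -5e^(5t) + 6e^(2t), x_2(t) = 5e^(5t) - 3e^(2t)

Coefficient matrix A = [[-1, -6], [3, 8]].
Characteristic polynomial det(A - λI) = λ^2 - 7λ + 10 = 0.
Eigenvalues λ = 2, 5.
For λ=2: (A-λI) row 1 is [-3, -6], so an eigenvector is (-2, 1).
For λ=5: (A-λI) row 1 is [-6, -6], so an eigenvector is (-1, 1).
General solution: C_1e^(2t)(-2,1) + C_2e^(5t)(-1,1).
Applying x_1(0)=1, x_2(0)=2 gives C_1=-3, C_2=5.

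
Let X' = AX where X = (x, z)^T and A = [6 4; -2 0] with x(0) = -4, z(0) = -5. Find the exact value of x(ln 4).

-4384

A = [[6,4],[-2,0]]; eigenvalues λ = 2, 4.
Eigenvectors: (1,-1) for λ=2, (2,-1) for λ=4.
From the initial condition, c_1 = 14, c_2 = -9.
x(ln 4) = (14)(4^2)(1) + (-9)(4^4)(2) = -4384.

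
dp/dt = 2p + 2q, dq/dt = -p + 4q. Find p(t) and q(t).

p(t) = c_1e^(3t)sin(t) - c_1e^(3t)cos(t) - c_2e^(3t)sin(t) - c_2e^(3t)cos(t), q(t) = c_1e^(3t)sin(t) - c_2e^(3t)cos(t)

Coefficient matrix A = [[2, 2], [-1, 4]].
Characteristic polynomial det(A - λI) = λ^2 - 6λ + 10 = 0.
Eigenvalues λ = 3 ± i (complex conjugate pair).
For λ=3+i: an eigenvector is (-1,0) - i(1,1) = (-1 - i, 0 - i).
A real fundamental pair from Re and Im of e^((3+i)t)v: X_1 = e^(3t)(cos(t)·(-1,0) + sin(t)·(1,1)), X_2 = e^(3t)(sin(t)·(-1,0) - cos(t)·(1,1)).
General solution: c_1X_1 + c_2X_2.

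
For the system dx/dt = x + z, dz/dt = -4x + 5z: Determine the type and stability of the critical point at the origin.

A = [[1,1],[-4,5]]; det(A-λI) = λ^2 - 6λ + 9.
repeated λ = 3 with a single eigenvector.

unstable improper node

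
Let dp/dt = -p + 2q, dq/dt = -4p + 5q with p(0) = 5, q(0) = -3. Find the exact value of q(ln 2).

-102

A = [[-1,2],[-4,5]]; eigenvalues λ = 3, 1.
Eigenvectors: (1,2) for λ=3, (1,1) for λ=1.
From the initial condition, c_1 = -8, c_2 = 13.
q(ln 2) = (-8)(2^3)(2) + (13)(2^1)(1) = -102.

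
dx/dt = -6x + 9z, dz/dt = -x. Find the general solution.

x(t) = -3c_1e^(-3t) - 3c_2te^(-3t) + c_2e^(-3t), z(t) = -c_1e^(-3t) - c_2te^(-3t)

Coefficient matrix A = [[-6, 9], [-1, 0]].
Characteristic polynomial det(A - λI) = λ^2 + 6λ + 9 = 0.
Single eigenvalue λ = -3 with algebraic multiplicity 2.
Eigenvector v = (-3,-1); generalized eigenvector w with (A-λI)w=v is (1,0).
General solution: e^(-3t)[c_1·v + c_2·(t·v + w)].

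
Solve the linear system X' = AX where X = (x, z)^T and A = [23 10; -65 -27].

Coefficient matrix A = [[23, 10], [-65, -27]].
Characteristic polynomial det(A - λI) = λ^2 + 4λ + 29 = 0.
Eigenvalues λ = -2 ± 5i (complex conjugate pair).
For λ=-2+5i: an eigenvector is (1,-2) - i(1,-3) = (1 - i, -2 + 3i).
A real fundamental pair from Re and Im of e^((-2+5i)t)v: X_1 = e^(-2t)(cos(5t)·(1,-2) + sin(5t)·(1,-3)), X_2 = e^(-2t)(sin(5t)·(1,-2) - cos(5t)·(1,-3)).
General solution: K_1X_1 + K_2X_2.

x(t) = K_1e^(-2t)sin(5t) + K_1e^(-2t)cos(5t) + K_2e^(-2t)sin(5t) - K_2e^(-2t)cos(5t), z(t) = -3K_1e^(-2t)sin(5t) - 2K_1e^(-2t)cos(5t) - 2K_2e^(-2t)sin(5t) + 3K_2e^(-2t)cos(5t)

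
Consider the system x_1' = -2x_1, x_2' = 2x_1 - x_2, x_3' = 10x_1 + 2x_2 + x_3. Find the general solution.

Coefficient matrix A = [[-2, 0, 0], [2, -1, 0], [10, 2, 1]].
det(A - λI) = 0 gives eigenvalues λ = -2, 1, -1.
For λ=-2: eigenvector (1,-2,-2).
For λ=1: eigenvector (0,0,1).
For λ=-1: eigenvector (0,1,-1).
General solution: C_1e^(-2t)(1,-2,-2) + C_2e^(t)(0,0,1) + C_3e^(-t)(0,1,-1).

x_1(t) = C_1e^(-2t), x_2(t) = -2C_1e^(-2t) + C_3e^(-t), x_3(t) = -2C_1e^(-2t) + C_2e^(t) - C_3e^(-t)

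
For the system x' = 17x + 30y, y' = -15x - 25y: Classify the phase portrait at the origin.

A = [[17,30],[-15,-25]]; det(A-λI) = λ^2 + 8λ + 25.
λ = -4 ± 3i: negative real part.

stable spiral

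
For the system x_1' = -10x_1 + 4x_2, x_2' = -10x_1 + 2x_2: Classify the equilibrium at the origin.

stable spiral

A = [[-10,4],[-10,2]]; det(A-λI) = λ^2 + 8λ + 20.
λ = -4 ± 2i: negative real part.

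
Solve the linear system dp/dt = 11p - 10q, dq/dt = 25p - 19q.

p(t) = -c_1e^(-4t)sin(5t) - c_1e^(-4t)cos(5t) - c_2e^(-4t)sin(5t) + c_2e^(-4t)cos(5t), q(t) = -2c_1e^(-4t)sin(5t) - c_1e^(-4t)cos(5t) - c_2e^(-4t)sin(5t) + 2c_2e^(-4t)cos(5t)

Coefficient matrix A = [[11, -10], [25, -19]].
Characteristic polynomial det(A - λI) = λ^2 + 8λ + 41 = 0.
Eigenvalues λ = -4 ± 5i (complex conjugate pair).
For λ=-4+5i: an eigenvector is (-1,-1) - i(-1,-2) = (-1 + i, -1 + 2i).
A real fundamental pair from Re and Im of e^((-4+5i)t)v: X_1 = e^(-4t)(cos(5t)·(-1,-1) + sin(5t)·(-1,-2)), X_2 = e^(-4t)(sin(5t)·(-1,-1) - cos(5t)·(-1,-2)).
General solution: c_1X_1 + c_2X_2.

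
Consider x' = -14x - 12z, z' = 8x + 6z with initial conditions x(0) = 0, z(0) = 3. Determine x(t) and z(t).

Coefficient matrix A = [[-14, -12], [8, 6]].
Characteristic polynomial det(A - λI) = λ^2 + 8λ + 12 = 0.
Eigenvalues λ = -6, -2.
For λ=-6: (A-λI) row 1 is [-8, -12], so an eigenvector is (3, -2).
For λ=-2: (A-λI) row 1 is [-12, -12], so an eigenvector is (-1, 1).
General solution: c_1e^(-6t)(3,-2) + c_2e^(-2t)(-1,1).
Applying x(0)=0, z(0)=3 gives c_1=3, c_2=9.

x(t) = -9e^(-2t) + 9e^(-6t), z(t) = 9e^(-2t) - 6e^(-6t)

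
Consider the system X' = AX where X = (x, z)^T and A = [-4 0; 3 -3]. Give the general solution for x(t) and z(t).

x(t) = K_1e^(-4t), z(t) = -3K_1e^(-4t) + K_2e^(-3t)

Coefficient matrix A = [[-4, 0], [3, -3]].
Characteristic polynomial det(A - λI) = λ^2 + 7λ + 12 = 0.
Eigenvalues λ = -4, -3.
For λ=-4: (A-λI) row 2 is [3, 1], so an eigenvector is (1, -3).
For λ=-3: (A-λI) row 1 is [-1, 0], so an eigenvector is (0, 1).
General solution: K_1e^(-4t)(1,-3) + K_2e^(-3t)(0,1).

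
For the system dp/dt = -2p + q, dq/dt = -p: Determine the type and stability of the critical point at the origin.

stable improper node

A = [[-2,1],[-1,0]]; det(A-λI) = λ^2 + 2λ + 1.
repeated λ = -1 with a single eigenvector.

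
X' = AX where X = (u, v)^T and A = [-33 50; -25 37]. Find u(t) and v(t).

u(t) = C_1e^(2t)sin(5t) - 3C_1e^(2t)cos(5t) - 3C_2e^(2t)sin(5t) - C_2e^(2t)cos(5t), v(t) = C_1e^(2t)sin(5t) - 2C_1e^(2t)cos(5t) - 2C_2e^(2t)sin(5t) - C_2e^(2t)cos(5t)

Coefficient matrix A = [[-33, 50], [-25, 37]].
Characteristic polynomial det(A - λI) = λ^2 - 4λ + 29 = 0.
Eigenvalues λ = 2 ± 5i (complex conjugate pair).
For λ=2+5i: an eigenvector is (-3,-2) - i(1,1) = (-3 - i, -2 - i).
A real fundamental pair from Re and Im of e^((2+5i)t)v: X_1 = e^(2t)(cos(5t)·(-3,-2) + sin(5t)·(1,1)), X_2 = e^(2t)(sin(5t)·(-3,-2) - cos(5t)·(1,1)).
General solution: C_1X_1 + C_2X_2.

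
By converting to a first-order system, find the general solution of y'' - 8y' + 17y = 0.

y(t) = c_1e^(4t)cos(t) + c_2e^(4t)sin(t)

Let x_1 = y, x_2 = y'. Then x_1' = x_2 and x_2' = -17x_1 + 8x_2.
A = [[0,1],[-17,8]]; det(A-λI) = λ^2 - 8λ + 17.
Eigenvalues λ = 4 ± i.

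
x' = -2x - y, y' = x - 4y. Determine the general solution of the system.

x(t) = -K_1e^(-3t) - K_2te^(-3t) + K_2e^(-3t), y(t) = -K_1e^(-3t) - K_2te^(-3t) + 2K_2e^(-3t)

Coefficient matrix A = [[-2, -1], [1, -4]].
Characteristic polynomial det(A - λI) = λ^2 + 6λ + 9 = 0.
Single eigenvalue λ = -3 with algebraic multiplicity 2.
Eigenvector v = (-1,-1); generalized eigenvector w with (A-λI)w=v is (1,2).
General solution: e^(-3t)[K_1·v + K_2·(t·v + w)].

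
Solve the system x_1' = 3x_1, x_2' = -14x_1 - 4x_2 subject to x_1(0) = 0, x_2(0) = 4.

x_1(t) = 0, x_2(t) = 4e^(-4t)

Coefficient matrix A = [[3, 0], [-14, -4]].
Characteristic polynomial det(A - λI) = λ^2 + λ - 12 = 0.
Eigenvalues λ = 3, -4.
For λ=3: (A-λI) row 2 is [-14, -7], so an eigenvector is (1, -2).
For λ=-4: (A-λI) row 1 is [7, 0], so an eigenvector is (0, -1).
General solution: K_1e^(3t)(1,-2) + K_2e^(-4t)(0,-1).
Applying x_1(0)=0, x_2(0)=4 gives K_1=0, K_2=-4.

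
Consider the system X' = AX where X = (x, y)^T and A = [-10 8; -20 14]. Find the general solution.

x(t) = C_1e^(2t)sin(4t) + C_1e^(2t)cos(4t) + C_2e^(2t)sin(4t) - C_2e^(2t)cos(4t), y(t) = C_1e^(2t)sin(4t) + 2C_1e^(2t)cos(4t) + 2C_2e^(2t)sin(4t) - C_2e^(2t)cos(4t)

Coefficient matrix A = [[-10, 8], [-20, 14]].
Characteristic polynomial det(A - λI) = λ^2 - 4λ + 20 = 0.
Eigenvalues λ = 2 ± 4i (complex conjugate pair).
For λ=2+4i: an eigenvector is (1,2) - i(1,1) = (1 - i, 2 - i).
A real fundamental pair from Re and Im of e^((2+4i)t)v: X_1 = e^(2t)(cos(4t)·(1,2) + sin(4t)·(1,1)), X_2 = e^(2t)(sin(4t)·(1,2) - cos(4t)·(1,1)).
General solution: C_1X_1 + C_2X_2.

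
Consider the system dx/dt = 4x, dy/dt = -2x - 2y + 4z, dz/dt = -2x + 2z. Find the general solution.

Coefficient matrix A = [[4, 0, 0], [-2, -2, 4], [-2, 0, 2]].
det(A - λI) = 0 gives eigenvalues λ = 4, -2, 2.
For λ=4: eigenvector (1,-1,-1).
For λ=-2: eigenvector (0,-1,0).
For λ=2: eigenvector (0,1,1).
General solution: c_1e^(4t)(1,-1,-1) + c_2e^(-2t)(0,-1,0) + c_3e^(2t)(0,1,1).

x(t) = c_1e^(4t), y(t) = -c_1e^(4t) - c_2e^(-2t) + c_3e^(2t), z(t) = -c_1e^(4t) + c_3e^(2t)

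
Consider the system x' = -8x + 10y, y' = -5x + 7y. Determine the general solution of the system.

x(t) = -c_1e^(2t) - 2c_2e^(-3t), y(t) = -c_1e^(2t) - c_2e^(-3t)

Coefficient matrix A = [[-8, 10], [-5, 7]].
Characteristic polynomial det(A - λI) = λ^2 + λ - 6 = 0.
Eigenvalues λ = 2, -3.
For λ=2: (A-λI) row 1 is [-10, 10], so an eigenvector is (-1, -1).
For λ=-3: (A-λI) row 1 is [-5, 10], so an eigenvector is (-2, -1).
General solution: c_1e^(2t)(-1,-1) + c_2e^(-3t)(-2,-1).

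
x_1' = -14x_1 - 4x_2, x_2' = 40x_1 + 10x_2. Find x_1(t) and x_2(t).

Coefficient matrix A = [[-14, -4], [40, 10]].
Characteristic polynomial det(A - λI) = λ^2 + 4λ + 20 = 0.
Eigenvalues λ = -2 ± 4i (complex conjugate pair).
For λ=-2+4i: an eigenvector is (0,1) - i(-1,3) = (0 + i, 1 - 3i).
A real fundamental pair from Re and Im of e^((-2+4i)t)v: X_1 = e^(-2t)(cos(4t)·(0,1) + sin(4t)·(-1,3)), X_2 = e^(-2t)(sin(4t)·(0,1) - cos(4t)·(-1,3)).
General solution: K_1X_1 + K_2X_2.

x_1(t) = -K_1e^(-2t)sin(4t) + K_2e^(-2t)cos(4t), x_2(t) = 3K_1e^(-2t)sin(4t) + K_1e^(-2t)cos(4t) + K_2e^(-2t)sin(4t) - 3K_2e^(-2t)cos(4t)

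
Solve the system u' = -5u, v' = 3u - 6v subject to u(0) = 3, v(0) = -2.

Coefficient matrix A = [[-5, 0], [3, -6]].
Characteristic polynomial det(A - λI) = λ^2 + 11λ + 30 = 0.
Eigenvalues λ = -5, -6.
For λ=-5: (A-λI) row 2 is [3, -1], so an eigenvector is (1, 3).
For λ=-6: (A-λI) row 1 is [1, 0], so an eigenvector is (0, 1).
General solution: K_1e^(-5t)(1,3) + K_2e^(-6t)(0,1).
Applying u(0)=3, v(0)=-2 gives K_1=3, K_2=-11.

u(t) = 3e^(-5t), v(t) = 9e^(-5t) - 11e^(-6t)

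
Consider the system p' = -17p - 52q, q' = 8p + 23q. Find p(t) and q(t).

p(t) = 2K_1e^(3t)sin(4t) - 3K_1e^(3t)cos(4t) - 3K_2e^(3t)sin(4t) - 2K_2e^(3t)cos(4t), q(t) = -K_1e^(3t)sin(4t) + K_1e^(3t)cos(4t) + K_2e^(3t)sin(4t) + K_2e^(3t)cos(4t)

Coefficient matrix A = [[-17, -52], [8, 23]].
Characteristic polynomial det(A - λI) = λ^2 - 6λ + 25 = 0.
Eigenvalues λ = 3 ± 4i (complex conjugate pair).
For λ=3+4i: an eigenvector is (-3,1) - i(2,-1) = (-3 - 2i, 1 + i).
A real fundamental pair from Re and Im of e^((3+4i)t)v: X_1 = e^(3t)(cos(4t)·(-3,1) + sin(4t)·(2,-1)), X_2 = e^(3t)(sin(4t)·(-3,1) - cos(4t)·(2,-1)).
General solution: K_1X_1 + K_2X_2.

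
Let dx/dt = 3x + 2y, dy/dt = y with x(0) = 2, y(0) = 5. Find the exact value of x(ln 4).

428

A = [[3,2],[0,1]]; eigenvalues λ = 1, 3.
Eigenvectors: (1,-1) for λ=1, (-1,0) for λ=3.
From the initial condition, c_1 = -5, c_2 = -7.
x(ln 4) = (-5)(4^1)(1) + (-7)(4^3)(-1) = 428.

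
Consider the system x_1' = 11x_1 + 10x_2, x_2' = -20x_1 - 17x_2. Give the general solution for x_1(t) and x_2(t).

Coefficient matrix A = [[11, 10], [-20, -17]].
Characteristic polynomial det(A - λI) = λ^2 + 6λ + 13 = 0.
Eigenvalues λ = -3 ± 2i (complex conjugate pair).
For λ=-3+2i: an eigenvector is (-1,1) - i(-2,3) = (-1 + 2i, 1 - 3i).
A real fundamental pair from Re and Im of e^((-3+2i)t)v: X_1 = e^(-3t)(cos(2t)·(-1,1) + sin(2t)·(-2,3)), X_2 = e^(-3t)(sin(2t)·(-1,1) - cos(2t)·(-2,3)).
General solution: C_1X_1 + C_2X_2.

x_1(t) = -2C_1e^(-3t)sin(2t) - C_1e^(-3t)cos(2t) - C_2e^(-3t)sin(2t) + 2C_2e^(-3t)cos(2t), x_2(t) = 3C_1e^(-3t)sin(2t) + C_1e^(-3t)cos(2t) + C_2e^(-3t)sin(2t) - 3C_2e^(-3t)cos(2t)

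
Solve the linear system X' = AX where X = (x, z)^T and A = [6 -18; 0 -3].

Coefficient matrix A = [[6, -18], [0, -3]].
Characteristic polynomial det(A - λI) = λ^2 - 3λ - 18 = 0.
Eigenvalues λ = -3, 6.
For λ=-3: (A-λI) row 1 is [9, -18], so an eigenvector is (-2, -1).
For λ=6: (A-λI) row 1 is [0, -18], so an eigenvector is (-1, 0).
General solution: C_1e^(-3t)(-2,-1) + C_2e^(6t)(-1,0).

x(t) = -2C_1e^(-3t) - C_2e^(6t), z(t) = -C_1e^(-3t)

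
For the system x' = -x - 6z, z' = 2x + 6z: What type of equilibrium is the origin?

unstable node

A = [[-1,-6],[2,6]]; det(A-λI) = λ^2 - 5λ + 6.
λ = 3, 2: both positive.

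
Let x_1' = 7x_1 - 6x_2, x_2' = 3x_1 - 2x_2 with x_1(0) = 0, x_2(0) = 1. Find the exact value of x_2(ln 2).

-12

A = [[7,-6],[3,-2]]; eigenvalues λ = 4, 1.
Eigenvectors: (2,1) for λ=4, (-1,-1) for λ=1.
From the initial condition, c_1 = -1, c_2 = -2.
x_2(ln 2) = (-1)(2^4)(1) + (-2)(2^1)(-1) = -12.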